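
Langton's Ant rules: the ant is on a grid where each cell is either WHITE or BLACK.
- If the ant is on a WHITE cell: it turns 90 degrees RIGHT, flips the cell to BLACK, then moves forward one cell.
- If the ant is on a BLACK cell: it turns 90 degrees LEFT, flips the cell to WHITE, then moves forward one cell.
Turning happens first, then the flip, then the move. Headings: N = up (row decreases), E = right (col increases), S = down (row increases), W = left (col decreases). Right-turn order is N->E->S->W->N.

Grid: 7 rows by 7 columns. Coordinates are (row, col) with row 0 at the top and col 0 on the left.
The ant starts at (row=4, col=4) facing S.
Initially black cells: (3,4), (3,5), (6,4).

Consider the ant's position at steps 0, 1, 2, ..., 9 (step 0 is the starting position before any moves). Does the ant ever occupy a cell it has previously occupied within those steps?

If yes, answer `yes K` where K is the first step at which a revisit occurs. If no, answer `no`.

Answer: no

Derivation:
Step 1: on WHITE (4,4): turn R to W, flip to black, move to (4,3). |black|=4 — new cell
Step 2: on WHITE (4,3): turn R to N, flip to black, move to (3,3). |black|=5 — new cell
Step 3: on WHITE (3,3): turn R to E, flip to black, move to (3,4). |black|=6 — new cell
Step 4: on BLACK (3,4): turn L to N, flip to white, move to (2,4). |black|=5 — new cell
Step 5: on WHITE (2,4): turn R to E, flip to black, move to (2,5). |black|=6 — new cell
Step 6: on WHITE (2,5): turn R to S, flip to black, move to (3,5). |black|=7 — new cell
Step 7: on BLACK (3,5): turn L to E, flip to white, move to (3,6). |black|=6 — new cell
Step 8: on WHITE (3,6): turn R to S, flip to black, move to (4,6). |black|=7 — new cell
Step 9: on WHITE (4,6): turn R to W, flip to black, move to (4,5). |black|=8 — new cell
No revisit within 9 steps.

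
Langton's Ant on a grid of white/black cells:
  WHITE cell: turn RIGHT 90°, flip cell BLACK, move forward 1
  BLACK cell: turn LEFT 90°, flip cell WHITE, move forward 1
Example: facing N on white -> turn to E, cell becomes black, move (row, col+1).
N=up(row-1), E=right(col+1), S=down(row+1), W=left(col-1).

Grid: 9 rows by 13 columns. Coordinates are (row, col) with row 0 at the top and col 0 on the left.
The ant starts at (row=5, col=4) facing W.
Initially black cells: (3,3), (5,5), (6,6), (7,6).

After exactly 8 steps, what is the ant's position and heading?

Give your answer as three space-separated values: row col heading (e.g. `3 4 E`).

Answer: 7 6 W

Derivation:
Step 1: on WHITE (5,4): turn R to N, flip to black, move to (4,4). |black|=5
Step 2: on WHITE (4,4): turn R to E, flip to black, move to (4,5). |black|=6
Step 3: on WHITE (4,5): turn R to S, flip to black, move to (5,5). |black|=7
Step 4: on BLACK (5,5): turn L to E, flip to white, move to (5,6). |black|=6
Step 5: on WHITE (5,6): turn R to S, flip to black, move to (6,6). |black|=7
Step 6: on BLACK (6,6): turn L to E, flip to white, move to (6,7). |black|=6
Step 7: on WHITE (6,7): turn R to S, flip to black, move to (7,7). |black|=7
Step 8: on WHITE (7,7): turn R to W, flip to black, move to (7,6). |black|=8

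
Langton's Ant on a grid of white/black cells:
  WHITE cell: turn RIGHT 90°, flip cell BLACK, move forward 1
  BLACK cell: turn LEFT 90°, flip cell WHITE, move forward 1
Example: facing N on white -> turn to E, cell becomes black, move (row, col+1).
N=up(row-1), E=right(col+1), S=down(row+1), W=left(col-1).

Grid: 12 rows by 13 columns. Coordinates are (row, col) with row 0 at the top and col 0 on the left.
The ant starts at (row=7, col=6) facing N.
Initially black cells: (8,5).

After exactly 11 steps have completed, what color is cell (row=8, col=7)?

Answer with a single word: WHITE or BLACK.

Step 1: on WHITE (7,6): turn R to E, flip to black, move to (7,7). |black|=2
Step 2: on WHITE (7,7): turn R to S, flip to black, move to (8,7). |black|=3
Step 3: on WHITE (8,7): turn R to W, flip to black, move to (8,6). |black|=4
Step 4: on WHITE (8,6): turn R to N, flip to black, move to (7,6). |black|=5
Step 5: on BLACK (7,6): turn L to W, flip to white, move to (7,5). |black|=4
Step 6: on WHITE (7,5): turn R to N, flip to black, move to (6,5). |black|=5
Step 7: on WHITE (6,5): turn R to E, flip to black, move to (6,6). |black|=6
Step 8: on WHITE (6,6): turn R to S, flip to black, move to (7,6). |black|=7
Step 9: on WHITE (7,6): turn R to W, flip to black, move to (7,5). |black|=8
Step 10: on BLACK (7,5): turn L to S, flip to white, move to (8,5). |black|=7
Step 11: on BLACK (8,5): turn L to E, flip to white, move to (8,6). |black|=6

Answer: BLACK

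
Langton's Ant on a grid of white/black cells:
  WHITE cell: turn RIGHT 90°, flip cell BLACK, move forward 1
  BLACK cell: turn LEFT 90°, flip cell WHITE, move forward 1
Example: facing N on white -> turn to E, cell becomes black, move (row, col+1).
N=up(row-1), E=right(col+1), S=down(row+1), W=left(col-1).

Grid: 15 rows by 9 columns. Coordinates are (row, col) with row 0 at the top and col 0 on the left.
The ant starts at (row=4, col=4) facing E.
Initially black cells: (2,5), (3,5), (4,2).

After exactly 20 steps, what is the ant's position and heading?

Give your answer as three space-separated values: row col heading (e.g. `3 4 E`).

Step 1: on WHITE (4,4): turn R to S, flip to black, move to (5,4). |black|=4
Step 2: on WHITE (5,4): turn R to W, flip to black, move to (5,3). |black|=5
Step 3: on WHITE (5,3): turn R to N, flip to black, move to (4,3). |black|=6
Step 4: on WHITE (4,3): turn R to E, flip to black, move to (4,4). |black|=7
Step 5: on BLACK (4,4): turn L to N, flip to white, move to (3,4). |black|=6
Step 6: on WHITE (3,4): turn R to E, flip to black, move to (3,5). |black|=7
Step 7: on BLACK (3,5): turn L to N, flip to white, move to (2,5). |black|=6
Step 8: on BLACK (2,5): turn L to W, flip to white, move to (2,4). |black|=5
Step 9: on WHITE (2,4): turn R to N, flip to black, move to (1,4). |black|=6
Step 10: on WHITE (1,4): turn R to E, flip to black, move to (1,5). |black|=7
Step 11: on WHITE (1,5): turn R to S, flip to black, move to (2,5). |black|=8
Step 12: on WHITE (2,5): turn R to W, flip to black, move to (2,4). |black|=9
Step 13: on BLACK (2,4): turn L to S, flip to white, move to (3,4). |black|=8
Step 14: on BLACK (3,4): turn L to E, flip to white, move to (3,5). |black|=7
Step 15: on WHITE (3,5): turn R to S, flip to black, move to (4,5). |black|=8
Step 16: on WHITE (4,5): turn R to W, flip to black, move to (4,4). |black|=9
Step 17: on WHITE (4,4): turn R to N, flip to black, move to (3,4). |black|=10
Step 18: on WHITE (3,4): turn R to E, flip to black, move to (3,5). |black|=11
Step 19: on BLACK (3,5): turn L to N, flip to white, move to (2,5). |black|=10
Step 20: on BLACK (2,5): turn L to W, flip to white, move to (2,4). |black|=9

Answer: 2 4 W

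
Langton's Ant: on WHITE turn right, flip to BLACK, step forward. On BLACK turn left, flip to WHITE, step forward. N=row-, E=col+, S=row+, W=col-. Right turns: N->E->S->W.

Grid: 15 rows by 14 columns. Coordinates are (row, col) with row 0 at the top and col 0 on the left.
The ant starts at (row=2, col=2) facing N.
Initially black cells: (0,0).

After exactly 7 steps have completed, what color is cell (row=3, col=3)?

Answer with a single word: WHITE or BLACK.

Answer: BLACK

Derivation:
Step 1: on WHITE (2,2): turn R to E, flip to black, move to (2,3). |black|=2
Step 2: on WHITE (2,3): turn R to S, flip to black, move to (3,3). |black|=3
Step 3: on WHITE (3,3): turn R to W, flip to black, move to (3,2). |black|=4
Step 4: on WHITE (3,2): turn R to N, flip to black, move to (2,2). |black|=5
Step 5: on BLACK (2,2): turn L to W, flip to white, move to (2,1). |black|=4
Step 6: on WHITE (2,1): turn R to N, flip to black, move to (1,1). |black|=5
Step 7: on WHITE (1,1): turn R to E, flip to black, move to (1,2). |black|=6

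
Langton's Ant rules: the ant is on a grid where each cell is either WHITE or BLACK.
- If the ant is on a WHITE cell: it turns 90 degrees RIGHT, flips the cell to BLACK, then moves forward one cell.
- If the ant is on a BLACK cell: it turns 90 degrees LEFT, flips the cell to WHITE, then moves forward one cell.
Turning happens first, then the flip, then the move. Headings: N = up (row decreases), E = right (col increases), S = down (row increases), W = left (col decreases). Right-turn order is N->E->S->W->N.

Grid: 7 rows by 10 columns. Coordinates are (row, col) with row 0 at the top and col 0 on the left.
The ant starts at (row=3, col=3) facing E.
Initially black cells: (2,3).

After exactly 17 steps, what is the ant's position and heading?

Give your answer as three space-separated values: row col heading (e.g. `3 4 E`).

Answer: 4 3 N

Derivation:
Step 1: on WHITE (3,3): turn R to S, flip to black, move to (4,3). |black|=2
Step 2: on WHITE (4,3): turn R to W, flip to black, move to (4,2). |black|=3
Step 3: on WHITE (4,2): turn R to N, flip to black, move to (3,2). |black|=4
Step 4: on WHITE (3,2): turn R to E, flip to black, move to (3,3). |black|=5
Step 5: on BLACK (3,3): turn L to N, flip to white, move to (2,3). |black|=4
Step 6: on BLACK (2,3): turn L to W, flip to white, move to (2,2). |black|=3
Step 7: on WHITE (2,2): turn R to N, flip to black, move to (1,2). |black|=4
Step 8: on WHITE (1,2): turn R to E, flip to black, move to (1,3). |black|=5
Step 9: on WHITE (1,3): turn R to S, flip to black, move to (2,3). |black|=6
Step 10: on WHITE (2,3): turn R to W, flip to black, move to (2,2). |black|=7
Step 11: on BLACK (2,2): turn L to S, flip to white, move to (3,2). |black|=6
Step 12: on BLACK (3,2): turn L to E, flip to white, move to (3,3). |black|=5
Step 13: on WHITE (3,3): turn R to S, flip to black, move to (4,3). |black|=6
Step 14: on BLACK (4,3): turn L to E, flip to white, move to (4,4). |black|=5
Step 15: on WHITE (4,4): turn R to S, flip to black, move to (5,4). |black|=6
Step 16: on WHITE (5,4): turn R to W, flip to black, move to (5,3). |black|=7
Step 17: on WHITE (5,3): turn R to N, flip to black, move to (4,3). |black|=8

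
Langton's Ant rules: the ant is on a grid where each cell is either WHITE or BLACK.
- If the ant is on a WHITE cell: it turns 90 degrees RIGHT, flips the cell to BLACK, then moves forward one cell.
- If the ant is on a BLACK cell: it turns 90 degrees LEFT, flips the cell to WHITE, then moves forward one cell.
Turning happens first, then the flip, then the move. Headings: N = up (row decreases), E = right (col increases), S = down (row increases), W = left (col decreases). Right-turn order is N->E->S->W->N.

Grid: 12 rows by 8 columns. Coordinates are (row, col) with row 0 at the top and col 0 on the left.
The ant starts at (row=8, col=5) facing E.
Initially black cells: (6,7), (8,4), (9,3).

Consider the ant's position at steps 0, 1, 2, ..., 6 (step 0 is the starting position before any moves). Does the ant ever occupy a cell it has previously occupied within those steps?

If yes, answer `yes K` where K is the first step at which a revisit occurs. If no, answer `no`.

Answer: no

Derivation:
Step 1: on WHITE (8,5): turn R to S, flip to black, move to (9,5). |black|=4 — new cell
Step 2: on WHITE (9,5): turn R to W, flip to black, move to (9,4). |black|=5 — new cell
Step 3: on WHITE (9,4): turn R to N, flip to black, move to (8,4). |black|=6 — new cell
Step 4: on BLACK (8,4): turn L to W, flip to white, move to (8,3). |black|=5 — new cell
Step 5: on WHITE (8,3): turn R to N, flip to black, move to (7,3). |black|=6 — new cell
Step 6: on WHITE (7,3): turn R to E, flip to black, move to (7,4). |black|=7 — new cell
No revisit within 6 steps.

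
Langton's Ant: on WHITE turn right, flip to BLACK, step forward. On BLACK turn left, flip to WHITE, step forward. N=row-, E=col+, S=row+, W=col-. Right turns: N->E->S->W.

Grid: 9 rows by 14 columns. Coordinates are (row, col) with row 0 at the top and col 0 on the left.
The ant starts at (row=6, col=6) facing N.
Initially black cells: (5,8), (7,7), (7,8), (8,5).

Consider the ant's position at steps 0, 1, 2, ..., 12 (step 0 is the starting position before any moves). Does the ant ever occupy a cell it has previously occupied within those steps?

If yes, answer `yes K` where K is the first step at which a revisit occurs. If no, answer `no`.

Step 1: on WHITE (6,6): turn R to E, flip to black, move to (6,7). |black|=5 — new cell
Step 2: on WHITE (6,7): turn R to S, flip to black, move to (7,7). |black|=6 — new cell
Step 3: on BLACK (7,7): turn L to E, flip to white, move to (7,8). |black|=5 — new cell
Step 4: on BLACK (7,8): turn L to N, flip to white, move to (6,8). |black|=4 — new cell
Step 5: on WHITE (6,8): turn R to E, flip to black, move to (6,9). |black|=5 — new cell
Step 6: on WHITE (6,9): turn R to S, flip to black, move to (7,9). |black|=6 — new cell
Step 7: on WHITE (7,9): turn R to W, flip to black, move to (7,8). |black|=7 — REVISIT

Answer: yes 7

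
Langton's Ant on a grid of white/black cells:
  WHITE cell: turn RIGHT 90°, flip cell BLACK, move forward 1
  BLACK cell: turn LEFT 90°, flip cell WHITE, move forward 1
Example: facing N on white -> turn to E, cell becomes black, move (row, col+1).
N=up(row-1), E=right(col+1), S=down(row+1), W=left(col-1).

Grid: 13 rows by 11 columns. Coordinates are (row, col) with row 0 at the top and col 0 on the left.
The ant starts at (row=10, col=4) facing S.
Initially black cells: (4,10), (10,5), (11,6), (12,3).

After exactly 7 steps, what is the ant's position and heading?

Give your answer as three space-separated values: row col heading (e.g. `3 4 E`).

Step 1: on WHITE (10,4): turn R to W, flip to black, move to (10,3). |black|=5
Step 2: on WHITE (10,3): turn R to N, flip to black, move to (9,3). |black|=6
Step 3: on WHITE (9,3): turn R to E, flip to black, move to (9,4). |black|=7
Step 4: on WHITE (9,4): turn R to S, flip to black, move to (10,4). |black|=8
Step 5: on BLACK (10,4): turn L to E, flip to white, move to (10,5). |black|=7
Step 6: on BLACK (10,5): turn L to N, flip to white, move to (9,5). |black|=6
Step 7: on WHITE (9,5): turn R to E, flip to black, move to (9,6). |black|=7

Answer: 9 6 E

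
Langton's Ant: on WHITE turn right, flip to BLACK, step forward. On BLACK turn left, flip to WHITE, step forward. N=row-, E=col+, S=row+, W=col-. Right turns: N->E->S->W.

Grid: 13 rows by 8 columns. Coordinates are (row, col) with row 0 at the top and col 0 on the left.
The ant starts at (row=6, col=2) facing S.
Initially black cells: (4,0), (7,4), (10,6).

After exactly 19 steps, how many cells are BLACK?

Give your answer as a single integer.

Answer: 10

Derivation:
Step 1: on WHITE (6,2): turn R to W, flip to black, move to (6,1). |black|=4
Step 2: on WHITE (6,1): turn R to N, flip to black, move to (5,1). |black|=5
Step 3: on WHITE (5,1): turn R to E, flip to black, move to (5,2). |black|=6
Step 4: on WHITE (5,2): turn R to S, flip to black, move to (6,2). |black|=7
Step 5: on BLACK (6,2): turn L to E, flip to white, move to (6,3). |black|=6
Step 6: on WHITE (6,3): turn R to S, flip to black, move to (7,3). |black|=7
Step 7: on WHITE (7,3): turn R to W, flip to black, move to (7,2). |black|=8
Step 8: on WHITE (7,2): turn R to N, flip to black, move to (6,2). |black|=9
Step 9: on WHITE (6,2): turn R to E, flip to black, move to (6,3). |black|=10
Step 10: on BLACK (6,3): turn L to N, flip to white, move to (5,3). |black|=9
Step 11: on WHITE (5,3): turn R to E, flip to black, move to (5,4). |black|=10
Step 12: on WHITE (5,4): turn R to S, flip to black, move to (6,4). |black|=11
Step 13: on WHITE (6,4): turn R to W, flip to black, move to (6,3). |black|=12
Step 14: on WHITE (6,3): turn R to N, flip to black, move to (5,3). |black|=13
Step 15: on BLACK (5,3): turn L to W, flip to white, move to (5,2). |black|=12
Step 16: on BLACK (5,2): turn L to S, flip to white, move to (6,2). |black|=11
Step 17: on BLACK (6,2): turn L to E, flip to white, move to (6,3). |black|=10
Step 18: on BLACK (6,3): turn L to N, flip to white, move to (5,3). |black|=9
Step 19: on WHITE (5,3): turn R to E, flip to black, move to (5,4). |black|=10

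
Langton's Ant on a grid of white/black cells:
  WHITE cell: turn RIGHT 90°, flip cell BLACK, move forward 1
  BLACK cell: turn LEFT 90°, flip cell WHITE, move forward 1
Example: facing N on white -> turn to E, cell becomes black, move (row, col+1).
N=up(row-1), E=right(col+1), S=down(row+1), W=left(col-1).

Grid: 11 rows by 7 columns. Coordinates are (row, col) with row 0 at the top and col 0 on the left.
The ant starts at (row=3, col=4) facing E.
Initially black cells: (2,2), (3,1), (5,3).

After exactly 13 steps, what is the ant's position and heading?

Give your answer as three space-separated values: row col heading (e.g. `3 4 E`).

Step 1: on WHITE (3,4): turn R to S, flip to black, move to (4,4). |black|=4
Step 2: on WHITE (4,4): turn R to W, flip to black, move to (4,3). |black|=5
Step 3: on WHITE (4,3): turn R to N, flip to black, move to (3,3). |black|=6
Step 4: on WHITE (3,3): turn R to E, flip to black, move to (3,4). |black|=7
Step 5: on BLACK (3,4): turn L to N, flip to white, move to (2,4). |black|=6
Step 6: on WHITE (2,4): turn R to E, flip to black, move to (2,5). |black|=7
Step 7: on WHITE (2,5): turn R to S, flip to black, move to (3,5). |black|=8
Step 8: on WHITE (3,5): turn R to W, flip to black, move to (3,4). |black|=9
Step 9: on WHITE (3,4): turn R to N, flip to black, move to (2,4). |black|=10
Step 10: on BLACK (2,4): turn L to W, flip to white, move to (2,3). |black|=9
Step 11: on WHITE (2,3): turn R to N, flip to black, move to (1,3). |black|=10
Step 12: on WHITE (1,3): turn R to E, flip to black, move to (1,4). |black|=11
Step 13: on WHITE (1,4): turn R to S, flip to black, move to (2,4). |black|=12

Answer: 2 4 S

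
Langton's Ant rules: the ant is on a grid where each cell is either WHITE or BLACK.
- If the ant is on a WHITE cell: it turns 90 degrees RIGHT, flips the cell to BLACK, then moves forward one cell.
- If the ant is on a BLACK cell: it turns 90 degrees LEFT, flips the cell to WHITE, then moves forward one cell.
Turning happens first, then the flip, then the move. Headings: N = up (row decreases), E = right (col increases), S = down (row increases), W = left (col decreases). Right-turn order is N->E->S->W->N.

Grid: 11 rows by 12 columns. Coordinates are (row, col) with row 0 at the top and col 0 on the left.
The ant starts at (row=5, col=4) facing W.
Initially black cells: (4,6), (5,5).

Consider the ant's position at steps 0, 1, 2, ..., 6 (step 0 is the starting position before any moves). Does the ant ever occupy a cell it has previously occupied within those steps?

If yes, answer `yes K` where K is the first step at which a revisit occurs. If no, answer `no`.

Step 1: on WHITE (5,4): turn R to N, flip to black, move to (4,4). |black|=3 — new cell
Step 2: on WHITE (4,4): turn R to E, flip to black, move to (4,5). |black|=4 — new cell
Step 3: on WHITE (4,5): turn R to S, flip to black, move to (5,5). |black|=5 — new cell
Step 4: on BLACK (5,5): turn L to E, flip to white, move to (5,6). |black|=4 — new cell
Step 5: on WHITE (5,6): turn R to S, flip to black, move to (6,6). |black|=5 — new cell
Step 6: on WHITE (6,6): turn R to W, flip to black, move to (6,5). |black|=6 — new cell
No revisit within 6 steps.

Answer: no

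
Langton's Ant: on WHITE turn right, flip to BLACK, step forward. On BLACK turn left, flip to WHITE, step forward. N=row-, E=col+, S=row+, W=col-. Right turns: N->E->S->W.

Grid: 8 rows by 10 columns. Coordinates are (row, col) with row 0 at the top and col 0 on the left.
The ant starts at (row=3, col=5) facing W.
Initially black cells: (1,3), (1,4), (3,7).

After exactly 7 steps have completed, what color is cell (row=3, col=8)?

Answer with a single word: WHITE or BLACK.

Answer: WHITE

Derivation:
Step 1: on WHITE (3,5): turn R to N, flip to black, move to (2,5). |black|=4
Step 2: on WHITE (2,5): turn R to E, flip to black, move to (2,6). |black|=5
Step 3: on WHITE (2,6): turn R to S, flip to black, move to (3,6). |black|=6
Step 4: on WHITE (3,6): turn R to W, flip to black, move to (3,5). |black|=7
Step 5: on BLACK (3,5): turn L to S, flip to white, move to (4,5). |black|=6
Step 6: on WHITE (4,5): turn R to W, flip to black, move to (4,4). |black|=7
Step 7: on WHITE (4,4): turn R to N, flip to black, move to (3,4). |black|=8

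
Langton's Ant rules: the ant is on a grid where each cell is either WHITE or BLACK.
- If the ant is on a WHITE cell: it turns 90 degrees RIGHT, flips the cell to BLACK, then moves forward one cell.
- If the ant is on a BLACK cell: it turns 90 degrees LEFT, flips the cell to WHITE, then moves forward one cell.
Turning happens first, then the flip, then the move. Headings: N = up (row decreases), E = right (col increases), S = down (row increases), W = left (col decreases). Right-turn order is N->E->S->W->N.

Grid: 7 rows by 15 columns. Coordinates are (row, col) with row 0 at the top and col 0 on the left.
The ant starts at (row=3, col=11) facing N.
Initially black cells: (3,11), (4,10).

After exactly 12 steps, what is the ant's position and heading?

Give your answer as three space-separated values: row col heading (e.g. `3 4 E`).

Step 1: on BLACK (3,11): turn L to W, flip to white, move to (3,10). |black|=1
Step 2: on WHITE (3,10): turn R to N, flip to black, move to (2,10). |black|=2
Step 3: on WHITE (2,10): turn R to E, flip to black, move to (2,11). |black|=3
Step 4: on WHITE (2,11): turn R to S, flip to black, move to (3,11). |black|=4
Step 5: on WHITE (3,11): turn R to W, flip to black, move to (3,10). |black|=5
Step 6: on BLACK (3,10): turn L to S, flip to white, move to (4,10). |black|=4
Step 7: on BLACK (4,10): turn L to E, flip to white, move to (4,11). |black|=3
Step 8: on WHITE (4,11): turn R to S, flip to black, move to (5,11). |black|=4
Step 9: on WHITE (5,11): turn R to W, flip to black, move to (5,10). |black|=5
Step 10: on WHITE (5,10): turn R to N, flip to black, move to (4,10). |black|=6
Step 11: on WHITE (4,10): turn R to E, flip to black, move to (4,11). |black|=7
Step 12: on BLACK (4,11): turn L to N, flip to white, move to (3,11). |black|=6

Answer: 3 11 N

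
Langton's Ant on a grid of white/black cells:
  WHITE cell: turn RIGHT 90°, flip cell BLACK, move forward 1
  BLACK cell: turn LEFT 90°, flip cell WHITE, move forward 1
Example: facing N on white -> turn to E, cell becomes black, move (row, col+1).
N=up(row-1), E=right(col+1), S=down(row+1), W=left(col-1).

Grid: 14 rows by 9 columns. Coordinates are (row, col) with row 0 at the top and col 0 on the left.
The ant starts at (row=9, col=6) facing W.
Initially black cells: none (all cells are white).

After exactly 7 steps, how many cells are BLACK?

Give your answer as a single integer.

Step 1: on WHITE (9,6): turn R to N, flip to black, move to (8,6). |black|=1
Step 2: on WHITE (8,6): turn R to E, flip to black, move to (8,7). |black|=2
Step 3: on WHITE (8,7): turn R to S, flip to black, move to (9,7). |black|=3
Step 4: on WHITE (9,7): turn R to W, flip to black, move to (9,6). |black|=4
Step 5: on BLACK (9,6): turn L to S, flip to white, move to (10,6). |black|=3
Step 6: on WHITE (10,6): turn R to W, flip to black, move to (10,5). |black|=4
Step 7: on WHITE (10,5): turn R to N, flip to black, move to (9,5). |black|=5

Answer: 5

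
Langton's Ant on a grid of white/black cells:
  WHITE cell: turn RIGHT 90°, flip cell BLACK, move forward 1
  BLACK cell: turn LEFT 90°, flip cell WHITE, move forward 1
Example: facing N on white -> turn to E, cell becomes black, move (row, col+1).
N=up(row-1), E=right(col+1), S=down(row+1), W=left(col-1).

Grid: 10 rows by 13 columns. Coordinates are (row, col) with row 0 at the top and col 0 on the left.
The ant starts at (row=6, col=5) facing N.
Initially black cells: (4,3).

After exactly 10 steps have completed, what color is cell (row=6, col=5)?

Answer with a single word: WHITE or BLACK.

Answer: BLACK

Derivation:
Step 1: on WHITE (6,5): turn R to E, flip to black, move to (6,6). |black|=2
Step 2: on WHITE (6,6): turn R to S, flip to black, move to (7,6). |black|=3
Step 3: on WHITE (7,6): turn R to W, flip to black, move to (7,5). |black|=4
Step 4: on WHITE (7,5): turn R to N, flip to black, move to (6,5). |black|=5
Step 5: on BLACK (6,5): turn L to W, flip to white, move to (6,4). |black|=4
Step 6: on WHITE (6,4): turn R to N, flip to black, move to (5,4). |black|=5
Step 7: on WHITE (5,4): turn R to E, flip to black, move to (5,5). |black|=6
Step 8: on WHITE (5,5): turn R to S, flip to black, move to (6,5). |black|=7
Step 9: on WHITE (6,5): turn R to W, flip to black, move to (6,4). |black|=8
Step 10: on BLACK (6,4): turn L to S, flip to white, move to (7,4). |black|=7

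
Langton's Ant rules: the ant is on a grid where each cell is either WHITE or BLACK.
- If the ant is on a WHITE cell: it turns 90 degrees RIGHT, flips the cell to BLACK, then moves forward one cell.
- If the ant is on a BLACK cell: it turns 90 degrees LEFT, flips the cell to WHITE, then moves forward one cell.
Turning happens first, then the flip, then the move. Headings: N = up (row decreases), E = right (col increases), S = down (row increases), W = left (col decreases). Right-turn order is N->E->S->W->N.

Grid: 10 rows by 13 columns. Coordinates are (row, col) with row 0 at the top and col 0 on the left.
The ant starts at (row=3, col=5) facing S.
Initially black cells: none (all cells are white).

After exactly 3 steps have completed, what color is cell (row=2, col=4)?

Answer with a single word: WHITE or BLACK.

Step 1: on WHITE (3,5): turn R to W, flip to black, move to (3,4). |black|=1
Step 2: on WHITE (3,4): turn R to N, flip to black, move to (2,4). |black|=2
Step 3: on WHITE (2,4): turn R to E, flip to black, move to (2,5). |black|=3

Answer: BLACK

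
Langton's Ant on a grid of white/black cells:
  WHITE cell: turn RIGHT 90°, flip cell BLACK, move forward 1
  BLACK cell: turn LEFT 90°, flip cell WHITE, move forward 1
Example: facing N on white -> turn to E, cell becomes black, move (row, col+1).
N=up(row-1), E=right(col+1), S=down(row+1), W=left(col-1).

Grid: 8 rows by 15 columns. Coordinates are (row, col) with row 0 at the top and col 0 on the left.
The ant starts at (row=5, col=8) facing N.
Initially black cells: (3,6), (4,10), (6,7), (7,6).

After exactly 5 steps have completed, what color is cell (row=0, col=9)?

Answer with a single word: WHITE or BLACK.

Answer: WHITE

Derivation:
Step 1: on WHITE (5,8): turn R to E, flip to black, move to (5,9). |black|=5
Step 2: on WHITE (5,9): turn R to S, flip to black, move to (6,9). |black|=6
Step 3: on WHITE (6,9): turn R to W, flip to black, move to (6,8). |black|=7
Step 4: on WHITE (6,8): turn R to N, flip to black, move to (5,8). |black|=8
Step 5: on BLACK (5,8): turn L to W, flip to white, move to (5,7). |black|=7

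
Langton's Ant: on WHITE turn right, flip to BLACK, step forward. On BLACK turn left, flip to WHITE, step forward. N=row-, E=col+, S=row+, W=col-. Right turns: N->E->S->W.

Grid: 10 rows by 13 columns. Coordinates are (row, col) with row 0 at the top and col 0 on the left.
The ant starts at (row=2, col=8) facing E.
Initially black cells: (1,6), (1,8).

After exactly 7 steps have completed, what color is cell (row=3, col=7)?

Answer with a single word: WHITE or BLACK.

Step 1: on WHITE (2,8): turn R to S, flip to black, move to (3,8). |black|=3
Step 2: on WHITE (3,8): turn R to W, flip to black, move to (3,7). |black|=4
Step 3: on WHITE (3,7): turn R to N, flip to black, move to (2,7). |black|=5
Step 4: on WHITE (2,7): turn R to E, flip to black, move to (2,8). |black|=6
Step 5: on BLACK (2,8): turn L to N, flip to white, move to (1,8). |black|=5
Step 6: on BLACK (1,8): turn L to W, flip to white, move to (1,7). |black|=4
Step 7: on WHITE (1,7): turn R to N, flip to black, move to (0,7). |black|=5

Answer: BLACK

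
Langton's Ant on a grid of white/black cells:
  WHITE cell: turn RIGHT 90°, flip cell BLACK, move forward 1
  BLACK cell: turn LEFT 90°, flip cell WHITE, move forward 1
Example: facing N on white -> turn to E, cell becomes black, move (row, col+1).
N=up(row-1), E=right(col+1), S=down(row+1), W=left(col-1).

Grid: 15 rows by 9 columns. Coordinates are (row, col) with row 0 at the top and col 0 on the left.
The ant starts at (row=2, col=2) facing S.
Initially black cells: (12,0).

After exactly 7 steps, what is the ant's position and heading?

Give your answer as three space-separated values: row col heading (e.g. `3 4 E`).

Answer: 3 2 W

Derivation:
Step 1: on WHITE (2,2): turn R to W, flip to black, move to (2,1). |black|=2
Step 2: on WHITE (2,1): turn R to N, flip to black, move to (1,1). |black|=3
Step 3: on WHITE (1,1): turn R to E, flip to black, move to (1,2). |black|=4
Step 4: on WHITE (1,2): turn R to S, flip to black, move to (2,2). |black|=5
Step 5: on BLACK (2,2): turn L to E, flip to white, move to (2,3). |black|=4
Step 6: on WHITE (2,3): turn R to S, flip to black, move to (3,3). |black|=5
Step 7: on WHITE (3,3): turn R to W, flip to black, move to (3,2). |black|=6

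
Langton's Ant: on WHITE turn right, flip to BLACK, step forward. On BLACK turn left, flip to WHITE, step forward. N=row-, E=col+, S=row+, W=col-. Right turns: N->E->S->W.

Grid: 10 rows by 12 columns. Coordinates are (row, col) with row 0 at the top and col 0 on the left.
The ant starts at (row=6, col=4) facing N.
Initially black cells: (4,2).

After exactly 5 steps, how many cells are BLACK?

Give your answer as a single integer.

Step 1: on WHITE (6,4): turn R to E, flip to black, move to (6,5). |black|=2
Step 2: on WHITE (6,5): turn R to S, flip to black, move to (7,5). |black|=3
Step 3: on WHITE (7,5): turn R to W, flip to black, move to (7,4). |black|=4
Step 4: on WHITE (7,4): turn R to N, flip to black, move to (6,4). |black|=5
Step 5: on BLACK (6,4): turn L to W, flip to white, move to (6,3). |black|=4

Answer: 4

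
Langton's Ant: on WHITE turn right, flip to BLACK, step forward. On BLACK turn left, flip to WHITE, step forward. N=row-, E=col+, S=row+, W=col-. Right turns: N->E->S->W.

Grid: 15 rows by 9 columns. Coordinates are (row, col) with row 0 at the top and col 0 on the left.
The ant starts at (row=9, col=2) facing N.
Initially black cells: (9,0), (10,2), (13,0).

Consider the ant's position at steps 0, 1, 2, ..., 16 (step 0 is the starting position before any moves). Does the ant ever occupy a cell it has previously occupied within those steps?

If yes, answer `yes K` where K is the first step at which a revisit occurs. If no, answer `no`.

Step 1: on WHITE (9,2): turn R to E, flip to black, move to (9,3). |black|=4 — new cell
Step 2: on WHITE (9,3): turn R to S, flip to black, move to (10,3). |black|=5 — new cell
Step 3: on WHITE (10,3): turn R to W, flip to black, move to (10,2). |black|=6 — new cell
Step 4: on BLACK (10,2): turn L to S, flip to white, move to (11,2). |black|=5 — new cell
Step 5: on WHITE (11,2): turn R to W, flip to black, move to (11,1). |black|=6 — new cell
Step 6: on WHITE (11,1): turn R to N, flip to black, move to (10,1). |black|=7 — new cell
Step 7: on WHITE (10,1): turn R to E, flip to black, move to (10,2). |black|=8 — REVISIT

Answer: yes 7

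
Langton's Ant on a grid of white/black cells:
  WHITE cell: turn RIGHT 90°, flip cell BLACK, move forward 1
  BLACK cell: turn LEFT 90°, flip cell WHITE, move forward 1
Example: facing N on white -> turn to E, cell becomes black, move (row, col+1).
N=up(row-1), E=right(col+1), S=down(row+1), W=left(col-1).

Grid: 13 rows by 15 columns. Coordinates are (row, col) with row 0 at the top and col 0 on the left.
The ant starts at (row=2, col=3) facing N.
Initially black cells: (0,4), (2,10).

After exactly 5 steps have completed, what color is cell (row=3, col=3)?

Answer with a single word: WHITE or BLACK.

Answer: BLACK

Derivation:
Step 1: on WHITE (2,3): turn R to E, flip to black, move to (2,4). |black|=3
Step 2: on WHITE (2,4): turn R to S, flip to black, move to (3,4). |black|=4
Step 3: on WHITE (3,4): turn R to W, flip to black, move to (3,3). |black|=5
Step 4: on WHITE (3,3): turn R to N, flip to black, move to (2,3). |black|=6
Step 5: on BLACK (2,3): turn L to W, flip to white, move to (2,2). |black|=5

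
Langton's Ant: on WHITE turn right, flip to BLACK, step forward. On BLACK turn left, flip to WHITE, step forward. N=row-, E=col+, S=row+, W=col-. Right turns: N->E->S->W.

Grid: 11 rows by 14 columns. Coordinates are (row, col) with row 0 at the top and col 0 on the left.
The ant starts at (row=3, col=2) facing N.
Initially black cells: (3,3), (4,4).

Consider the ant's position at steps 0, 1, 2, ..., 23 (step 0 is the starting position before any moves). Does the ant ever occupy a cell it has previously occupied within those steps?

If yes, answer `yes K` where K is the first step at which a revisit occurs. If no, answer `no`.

Answer: yes 5

Derivation:
Step 1: on WHITE (3,2): turn R to E, flip to black, move to (3,3). |black|=3 — new cell
Step 2: on BLACK (3,3): turn L to N, flip to white, move to (2,3). |black|=2 — new cell
Step 3: on WHITE (2,3): turn R to E, flip to black, move to (2,4). |black|=3 — new cell
Step 4: on WHITE (2,4): turn R to S, flip to black, move to (3,4). |black|=4 — new cell
Step 5: on WHITE (3,4): turn R to W, flip to black, move to (3,3). |black|=5 — REVISIT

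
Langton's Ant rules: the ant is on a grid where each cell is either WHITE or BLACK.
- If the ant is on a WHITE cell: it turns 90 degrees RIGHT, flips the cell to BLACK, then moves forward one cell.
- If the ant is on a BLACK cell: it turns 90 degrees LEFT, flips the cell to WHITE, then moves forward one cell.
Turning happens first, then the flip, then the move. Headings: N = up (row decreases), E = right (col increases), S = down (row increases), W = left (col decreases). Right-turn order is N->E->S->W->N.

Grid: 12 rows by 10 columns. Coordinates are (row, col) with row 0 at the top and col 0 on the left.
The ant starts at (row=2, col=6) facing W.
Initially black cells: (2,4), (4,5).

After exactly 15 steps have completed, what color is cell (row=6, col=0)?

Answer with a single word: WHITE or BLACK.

Step 1: on WHITE (2,6): turn R to N, flip to black, move to (1,6). |black|=3
Step 2: on WHITE (1,6): turn R to E, flip to black, move to (1,7). |black|=4
Step 3: on WHITE (1,7): turn R to S, flip to black, move to (2,7). |black|=5
Step 4: on WHITE (2,7): turn R to W, flip to black, move to (2,6). |black|=6
Step 5: on BLACK (2,6): turn L to S, flip to white, move to (3,6). |black|=5
Step 6: on WHITE (3,6): turn R to W, flip to black, move to (3,5). |black|=6
Step 7: on WHITE (3,5): turn R to N, flip to black, move to (2,5). |black|=7
Step 8: on WHITE (2,5): turn R to E, flip to black, move to (2,6). |black|=8
Step 9: on WHITE (2,6): turn R to S, flip to black, move to (3,6). |black|=9
Step 10: on BLACK (3,6): turn L to E, flip to white, move to (3,7). |black|=8
Step 11: on WHITE (3,7): turn R to S, flip to black, move to (4,7). |black|=9
Step 12: on WHITE (4,7): turn R to W, flip to black, move to (4,6). |black|=10
Step 13: on WHITE (4,6): turn R to N, flip to black, move to (3,6). |black|=11
Step 14: on WHITE (3,6): turn R to E, flip to black, move to (3,7). |black|=12
Step 15: on BLACK (3,7): turn L to N, flip to white, move to (2,7). |black|=11

Answer: WHITE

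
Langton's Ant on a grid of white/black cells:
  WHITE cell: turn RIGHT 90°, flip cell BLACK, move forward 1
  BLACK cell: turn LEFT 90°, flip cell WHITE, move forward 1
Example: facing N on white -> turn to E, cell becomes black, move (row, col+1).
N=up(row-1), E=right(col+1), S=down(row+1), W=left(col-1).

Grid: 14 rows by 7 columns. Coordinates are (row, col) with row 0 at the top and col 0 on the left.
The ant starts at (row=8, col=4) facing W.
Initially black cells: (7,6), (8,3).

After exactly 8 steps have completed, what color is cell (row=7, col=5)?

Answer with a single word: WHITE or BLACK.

Step 1: on WHITE (8,4): turn R to N, flip to black, move to (7,4). |black|=3
Step 2: on WHITE (7,4): turn R to E, flip to black, move to (7,5). |black|=4
Step 3: on WHITE (7,5): turn R to S, flip to black, move to (8,5). |black|=5
Step 4: on WHITE (8,5): turn R to W, flip to black, move to (8,4). |black|=6
Step 5: on BLACK (8,4): turn L to S, flip to white, move to (9,4). |black|=5
Step 6: on WHITE (9,4): turn R to W, flip to black, move to (9,3). |black|=6
Step 7: on WHITE (9,3): turn R to N, flip to black, move to (8,3). |black|=7
Step 8: on BLACK (8,3): turn L to W, flip to white, move to (8,2). |black|=6

Answer: BLACK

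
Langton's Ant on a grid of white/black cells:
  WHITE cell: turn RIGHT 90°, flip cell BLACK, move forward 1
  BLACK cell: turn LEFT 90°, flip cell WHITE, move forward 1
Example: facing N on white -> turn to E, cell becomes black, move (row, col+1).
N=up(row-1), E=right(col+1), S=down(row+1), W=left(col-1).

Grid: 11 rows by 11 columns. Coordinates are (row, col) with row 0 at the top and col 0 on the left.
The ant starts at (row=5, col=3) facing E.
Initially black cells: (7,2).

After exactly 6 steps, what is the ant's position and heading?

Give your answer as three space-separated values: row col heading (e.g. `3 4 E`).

Step 1: on WHITE (5,3): turn R to S, flip to black, move to (6,3). |black|=2
Step 2: on WHITE (6,3): turn R to W, flip to black, move to (6,2). |black|=3
Step 3: on WHITE (6,2): turn R to N, flip to black, move to (5,2). |black|=4
Step 4: on WHITE (5,2): turn R to E, flip to black, move to (5,3). |black|=5
Step 5: on BLACK (5,3): turn L to N, flip to white, move to (4,3). |black|=4
Step 6: on WHITE (4,3): turn R to E, flip to black, move to (4,4). |black|=5

Answer: 4 4 E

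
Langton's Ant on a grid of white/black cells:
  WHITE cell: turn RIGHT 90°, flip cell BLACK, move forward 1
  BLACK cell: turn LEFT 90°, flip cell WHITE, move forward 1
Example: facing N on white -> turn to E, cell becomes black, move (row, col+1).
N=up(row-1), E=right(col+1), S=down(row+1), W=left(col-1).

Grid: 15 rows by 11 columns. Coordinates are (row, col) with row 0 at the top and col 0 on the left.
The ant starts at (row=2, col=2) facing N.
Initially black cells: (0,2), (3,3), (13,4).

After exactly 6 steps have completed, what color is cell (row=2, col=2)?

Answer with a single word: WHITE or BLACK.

Step 1: on WHITE (2,2): turn R to E, flip to black, move to (2,3). |black|=4
Step 2: on WHITE (2,3): turn R to S, flip to black, move to (3,3). |black|=5
Step 3: on BLACK (3,3): turn L to E, flip to white, move to (3,4). |black|=4
Step 4: on WHITE (3,4): turn R to S, flip to black, move to (4,4). |black|=5
Step 5: on WHITE (4,4): turn R to W, flip to black, move to (4,3). |black|=6
Step 6: on WHITE (4,3): turn R to N, flip to black, move to (3,3). |black|=7

Answer: BLACK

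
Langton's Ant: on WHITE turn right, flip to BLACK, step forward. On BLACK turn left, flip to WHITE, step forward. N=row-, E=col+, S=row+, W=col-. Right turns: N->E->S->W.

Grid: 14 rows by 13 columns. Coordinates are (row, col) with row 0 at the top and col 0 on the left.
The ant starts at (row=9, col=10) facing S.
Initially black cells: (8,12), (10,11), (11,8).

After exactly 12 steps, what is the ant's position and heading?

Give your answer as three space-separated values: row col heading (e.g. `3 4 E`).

Step 1: on WHITE (9,10): turn R to W, flip to black, move to (9,9). |black|=4
Step 2: on WHITE (9,9): turn R to N, flip to black, move to (8,9). |black|=5
Step 3: on WHITE (8,9): turn R to E, flip to black, move to (8,10). |black|=6
Step 4: on WHITE (8,10): turn R to S, flip to black, move to (9,10). |black|=7
Step 5: on BLACK (9,10): turn L to E, flip to white, move to (9,11). |black|=6
Step 6: on WHITE (9,11): turn R to S, flip to black, move to (10,11). |black|=7
Step 7: on BLACK (10,11): turn L to E, flip to white, move to (10,12). |black|=6
Step 8: on WHITE (10,12): turn R to S, flip to black, move to (11,12). |black|=7
Step 9: on WHITE (11,12): turn R to W, flip to black, move to (11,11). |black|=8
Step 10: on WHITE (11,11): turn R to N, flip to black, move to (10,11). |black|=9
Step 11: on WHITE (10,11): turn R to E, flip to black, move to (10,12). |black|=10
Step 12: on BLACK (10,12): turn L to N, flip to white, move to (9,12). |black|=9

Answer: 9 12 N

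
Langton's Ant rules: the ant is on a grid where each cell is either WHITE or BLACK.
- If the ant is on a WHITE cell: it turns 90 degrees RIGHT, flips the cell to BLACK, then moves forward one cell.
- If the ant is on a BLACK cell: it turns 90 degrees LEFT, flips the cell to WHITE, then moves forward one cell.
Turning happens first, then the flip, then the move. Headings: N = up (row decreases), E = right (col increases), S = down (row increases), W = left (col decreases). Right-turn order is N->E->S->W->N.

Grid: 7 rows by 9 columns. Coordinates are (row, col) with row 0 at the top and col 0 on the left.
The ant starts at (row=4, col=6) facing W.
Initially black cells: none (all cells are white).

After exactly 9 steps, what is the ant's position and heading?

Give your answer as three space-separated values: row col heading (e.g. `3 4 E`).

Step 1: on WHITE (4,6): turn R to N, flip to black, move to (3,6). |black|=1
Step 2: on WHITE (3,6): turn R to E, flip to black, move to (3,7). |black|=2
Step 3: on WHITE (3,7): turn R to S, flip to black, move to (4,7). |black|=3
Step 4: on WHITE (4,7): turn R to W, flip to black, move to (4,6). |black|=4
Step 5: on BLACK (4,6): turn L to S, flip to white, move to (5,6). |black|=3
Step 6: on WHITE (5,6): turn R to W, flip to black, move to (5,5). |black|=4
Step 7: on WHITE (5,5): turn R to N, flip to black, move to (4,5). |black|=5
Step 8: on WHITE (4,5): turn R to E, flip to black, move to (4,6). |black|=6
Step 9: on WHITE (4,6): turn R to S, flip to black, move to (5,6). |black|=7

Answer: 5 6 S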